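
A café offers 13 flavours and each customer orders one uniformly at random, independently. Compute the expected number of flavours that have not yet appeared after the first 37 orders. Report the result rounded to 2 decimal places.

For each flavour, P(unseen after 37) = (12/13)^37 = 0.052.
By linearity of expectation, E[unseen] = 13·(12/13)^37 = 0.673.

0.67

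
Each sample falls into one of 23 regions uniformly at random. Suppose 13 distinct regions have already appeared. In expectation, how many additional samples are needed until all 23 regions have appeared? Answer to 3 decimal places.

67.366

The wait to go from k to k+1 distinct regions is geometric with mean 23/(23-k).
Sum over k = 13,...,22: E = 23/10 + 23/9 + 23/8 + ... + 23/2 + 23/1 = 67.3663.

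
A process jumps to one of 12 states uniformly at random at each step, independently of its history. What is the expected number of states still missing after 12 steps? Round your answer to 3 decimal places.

4.224

For each state, P(unseen after 12) = (11/12)^12 = 0.3520.
By linearity of expectation, E[unseen] = 12·(11/12)^12 = 4.2239.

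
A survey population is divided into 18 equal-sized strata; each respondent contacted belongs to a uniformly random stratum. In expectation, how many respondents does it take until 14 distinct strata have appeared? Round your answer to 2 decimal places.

25.41

Going from k to k+1 distinct takes a geometric number of respondents with mean 18/(18-k).
Sum over k = 0,...,13: E = 18/18 + 18/17 + 18/16 + ... + 18/6 + 18/5 = 25.412.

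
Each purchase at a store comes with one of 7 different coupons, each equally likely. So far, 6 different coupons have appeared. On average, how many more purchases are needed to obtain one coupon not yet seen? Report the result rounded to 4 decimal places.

7.0000

The number of purchases until the next new coupon is geometric with success probability 1/7, so its mean is 7/1.
E = 7/1 = 7.00000.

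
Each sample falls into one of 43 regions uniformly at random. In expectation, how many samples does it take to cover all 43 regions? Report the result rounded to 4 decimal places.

After k distinct regions have appeared, the next sample gives a new one with probability (43-k)/43, so the expected wait for the (k+1)-th is 43/(43-k).
E[T] = 43/43 + 43/42 + 43/41 + ... + 43/2 + 43/1 = 43·H_{43}.
H_{43} = 4.35000, so E[T] = 187.04994.

187.0499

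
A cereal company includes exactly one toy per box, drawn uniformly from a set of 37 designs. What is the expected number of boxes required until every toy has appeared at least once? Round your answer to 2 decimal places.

Split into phases: going from k distinct to k+1 distinct takes on average 37/(37-k) boxes.
E[T] = 37/37 + 37/36 + 37/35 + ... + 37/2 + 37/1 = 37·H_{37}.
H_{37} = 4.202, so E[T] = 155.459.

155.46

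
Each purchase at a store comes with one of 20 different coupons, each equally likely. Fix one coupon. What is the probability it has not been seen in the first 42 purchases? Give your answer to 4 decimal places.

0.1160

Each purchase misses the fixed coupon with probability (20-1)/20 = 19/20, independently.
P(still missing after 42) = (19/20)^42 = 0.11598.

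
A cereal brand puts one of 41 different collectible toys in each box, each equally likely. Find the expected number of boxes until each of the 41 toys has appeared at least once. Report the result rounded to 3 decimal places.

176.420

The wait to go from k to k+1 distinct toys is geometric with mean 41/(41-k).
E[T] = 41/41 + 41/40 + 41/39 + ... + 41/2 + 41/1 = 41·H_{41}.
H_{41} = 4.3029, so E[T] = 176.4203.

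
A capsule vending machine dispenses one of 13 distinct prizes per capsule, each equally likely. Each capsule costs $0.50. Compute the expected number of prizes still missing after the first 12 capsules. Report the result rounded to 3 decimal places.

For each prize, P(unseen after 12) = (12/13)^12 = 0.3827.
By linearity of expectation, E[unseen] = 13·(12/13)^12 = 4.9751.

4.975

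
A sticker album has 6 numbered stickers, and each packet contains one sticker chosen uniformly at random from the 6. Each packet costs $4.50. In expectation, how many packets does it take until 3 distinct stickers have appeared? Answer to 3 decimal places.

With k distinct stickers already seen, the next new one arrives after an expected 6/(6-k) packets.
Sum over k = 0,...,2: E = 6/6 + 6/5 + 6/4 = 3.7000.

3.700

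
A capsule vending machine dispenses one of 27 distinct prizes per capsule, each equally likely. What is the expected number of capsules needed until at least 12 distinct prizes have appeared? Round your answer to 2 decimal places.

With k distinct prizes already seen, the next new one arrives after an expected 27/(27-k) capsules.
Sum over k = 0,...,11: E = 27/27 + 27/26 + 27/25 + ... + 27/17 + 27/16 = 15.477.

15.48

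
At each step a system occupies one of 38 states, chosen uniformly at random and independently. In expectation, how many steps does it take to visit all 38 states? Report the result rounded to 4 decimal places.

160.6603

Split into phases: going from k distinct to k+1 distinct takes on average 38/(38-k) steps.
E[T] = 38/38 + 38/37 + 38/36 + ... + 38/2 + 38/1 = 38·H_{38}.
H_{38} = 4.22790, so E[T] = 160.66028.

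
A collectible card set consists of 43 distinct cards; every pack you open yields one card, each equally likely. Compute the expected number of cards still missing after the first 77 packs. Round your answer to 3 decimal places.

7.024

For each card, P(unseen after 77) = (42/43)^77 = 0.1634.
By linearity of expectation, E[unseen] = 43·(42/43)^77 = 7.0241.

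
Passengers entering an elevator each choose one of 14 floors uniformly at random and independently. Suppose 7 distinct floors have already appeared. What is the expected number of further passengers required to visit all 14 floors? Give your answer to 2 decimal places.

With k distinct floors already seen, the next new one takes an expected 14/(14-k) passengers.
Sum over k = 7,...,13: E = 14/7 + 14/6 + 14/5 + ... + 14/2 + 14/1 = 36.300.

36.30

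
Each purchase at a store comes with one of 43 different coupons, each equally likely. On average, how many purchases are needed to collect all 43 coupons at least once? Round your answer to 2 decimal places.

187.05

After k distinct coupons have appeared, the next purchase gives a new one with probability (43-k)/43, so the expected wait for the (k+1)-th is 43/(43-k).
E[T] = 43/43 + 43/42 + 43/41 + ... + 43/2 + 43/1 = 43·H_{43}.
H_{43} = 4.350, so E[T] = 187.050.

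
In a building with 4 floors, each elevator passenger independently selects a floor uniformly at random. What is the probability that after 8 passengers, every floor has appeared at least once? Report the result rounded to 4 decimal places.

By inclusion–exclusion over which floors are missing,
P(all seen) = Σ_{j=0}^{4} (-1)^j C(4,j)((4-j)/4)^8
= 1.00000 - 0.40045 + 0.02344 - 0.00006 + 0.00000
= 0.62292.

0.6229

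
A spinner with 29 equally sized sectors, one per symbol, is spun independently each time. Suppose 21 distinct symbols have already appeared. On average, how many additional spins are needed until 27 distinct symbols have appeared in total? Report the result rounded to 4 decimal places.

35.3179

From k distinct to k+1 distinct takes on average 29/(29-k) spins.
Sum over k = 21,...,26: E = 29/8 + 29/7 + 29/6 + 29/5 + 29/4 + 29/3 = 35.31786.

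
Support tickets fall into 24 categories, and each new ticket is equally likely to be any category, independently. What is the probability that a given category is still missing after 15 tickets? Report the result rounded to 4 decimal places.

Each ticket misses the fixed category with probability (24-1)/24 = 23/24, independently.
P(still missing after 15) = (23/24)^15 = 0.52814.

0.5281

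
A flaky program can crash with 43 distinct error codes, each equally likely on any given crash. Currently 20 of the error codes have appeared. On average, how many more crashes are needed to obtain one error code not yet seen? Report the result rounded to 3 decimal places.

1.870

Each crash yields a new error code with probability (43-20)/43 = 23/43, so the wait is geometric with mean 43/23.
E = 43/23 = 1.8696.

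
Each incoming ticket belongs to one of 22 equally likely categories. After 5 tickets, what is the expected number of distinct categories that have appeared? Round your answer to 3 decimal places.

4.566

For each category, P(seen in 5 tickets) = 1 - (21/22)^5 = 0.2075.
By linearity of expectation, E[distinct seen] = 22·(1 - (21/22)^5) = 4.5657.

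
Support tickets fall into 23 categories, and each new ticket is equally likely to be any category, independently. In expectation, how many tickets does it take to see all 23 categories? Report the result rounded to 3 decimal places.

85.889

The wait to go from k to k+1 distinct categories is geometric with mean 23/(23-k).
E[T] = 23/23 + 23/22 + 23/21 + ... + 23/2 + 23/1 = 23·H_{23}.
H_{23} = 3.7343, so E[T] = 85.8887.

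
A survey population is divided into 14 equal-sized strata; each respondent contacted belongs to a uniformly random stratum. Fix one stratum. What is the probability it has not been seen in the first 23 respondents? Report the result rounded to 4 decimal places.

0.1819

On each respondent the fixed stratum fails to appear with probability 13/14.
P(still missing after 23) = (13/14)^23 = 0.18187.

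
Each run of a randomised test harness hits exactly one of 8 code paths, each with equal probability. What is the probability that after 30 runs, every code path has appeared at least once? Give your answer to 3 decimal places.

0.859

Let A_i be the event that code path i is missing after 30 runs. By inclusion–exclusion on the A_i,
P(all seen) = Σ_{j=0}^{8} (-1)^j C(8,j)((8-j)/8)^30
= 1.0000 - 0.1457 + 0.0050 - 0.0000 + 0.0000 - 0.0000 + 0.0000 - 0.0000 + 0.0000
= 0.8593.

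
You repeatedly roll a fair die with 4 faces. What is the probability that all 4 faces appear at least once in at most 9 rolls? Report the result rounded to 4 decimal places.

0.7114

Let A_i be the event that face i is missing after 9 rolls. By inclusion–exclusion on the A_i,
P(all seen) = Σ_{j=0}^{4} (-1)^j C(4,j)((4-j)/4)^9
= 1.00000 - 0.30034 + 0.01172 - 0.00002 + 0.00000
= 0.71136.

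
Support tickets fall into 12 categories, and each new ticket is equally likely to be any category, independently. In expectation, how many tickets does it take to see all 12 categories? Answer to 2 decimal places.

37.24

After k distinct categories have appeared, the next ticket gives a new one with probability (12-k)/12, so the expected wait for the (k+1)-th is 12/(12-k).
E[T] = 12/12 + 12/11 + 12/10 + ... + 12/2 + 12/1 = 12·H_{12}.
H_{12} = 3.103, so E[T] = 37.239.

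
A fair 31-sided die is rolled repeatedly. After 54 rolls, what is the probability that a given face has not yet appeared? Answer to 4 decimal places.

On each roll the fixed face fails to appear with probability 30/31.
P(still missing after 54) = (30/31)^54 = 0.17022.

0.1702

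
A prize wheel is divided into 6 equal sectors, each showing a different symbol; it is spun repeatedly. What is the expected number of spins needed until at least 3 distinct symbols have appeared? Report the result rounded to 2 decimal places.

3.70

Going from k to k+1 distinct takes a geometric number of spins with mean 6/(6-k).
Sum over k = 0,...,2: E = 6/6 + 6/5 + 6/4 = 3.700.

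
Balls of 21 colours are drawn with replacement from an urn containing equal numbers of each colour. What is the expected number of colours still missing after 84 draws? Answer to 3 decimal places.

0.349

For each colour, P(unseen after 84) = (20/21)^84 = 0.0166.
By linearity of expectation, E[unseen] = 21·(20/21)^84 = 0.3486.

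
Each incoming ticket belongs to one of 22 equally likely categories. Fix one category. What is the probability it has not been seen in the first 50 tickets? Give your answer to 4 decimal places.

On each ticket the fixed category fails to appear with probability 21/22.
P(still missing after 50) = (21/22)^50 = 0.09769.

0.0977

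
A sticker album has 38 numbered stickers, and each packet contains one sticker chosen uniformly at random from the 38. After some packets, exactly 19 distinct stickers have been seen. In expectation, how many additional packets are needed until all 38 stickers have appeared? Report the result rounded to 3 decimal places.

With k distinct stickers already seen, the next new one takes an expected 38/(38-k) packets.
Sum over k = 19,...,37: E = 38/19 + 38/18 + 38/17 + ... + 38/2 + 38/1 = 134.8141.

134.814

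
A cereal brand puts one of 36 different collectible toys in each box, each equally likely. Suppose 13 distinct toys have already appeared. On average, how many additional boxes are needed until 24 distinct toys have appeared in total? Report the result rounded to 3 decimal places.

22.719

With k distinct toys already seen, the next new one takes an expected 36/(36-k) boxes.
Sum over k = 13,...,23: E = 36/23 + 36/22 + 36/21 + ... + 36/14 + 36/13 = 22.7189.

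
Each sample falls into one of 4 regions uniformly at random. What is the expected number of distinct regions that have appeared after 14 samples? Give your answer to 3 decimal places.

For each region, P(seen in 14 samples) = 1 - (3/4)^14 = 0.9822.
By linearity of expectation, E[distinct seen] = 4·(1 - (3/4)^14) = 3.9287.

3.929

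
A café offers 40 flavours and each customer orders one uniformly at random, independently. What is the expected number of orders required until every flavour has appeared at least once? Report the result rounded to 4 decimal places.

171.1417

Split into phases: going from k distinct to k+1 distinct takes on average 40/(40-k) orders.
E[T] = 40/40 + 40/39 + 40/38 + ... + 40/2 + 40/1 = 40·H_{40}.
H_{40} = 4.27854, so E[T] = 171.14172.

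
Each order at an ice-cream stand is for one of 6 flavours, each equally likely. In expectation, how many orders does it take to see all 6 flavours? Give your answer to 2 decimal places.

After k distinct flavours have appeared, the next order gives a new one with probability (6-k)/6, so the expected wait for the (k+1)-th is 6/(6-k).
E[T] = 6/6 + 6/5 + 6/4 + 6/3 + 6/2 + 6/1 = 6·H_{6}.
H_{6} = 2.450, so E[T] = 14.700.

14.70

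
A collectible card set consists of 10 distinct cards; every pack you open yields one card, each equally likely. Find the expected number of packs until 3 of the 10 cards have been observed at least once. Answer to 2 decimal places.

Going from k to k+1 distinct takes a geometric number of packs with mean 10/(10-k).
Sum over k = 0,...,2: E = 10/10 + 10/9 + 10/8 = 3.361.

3.36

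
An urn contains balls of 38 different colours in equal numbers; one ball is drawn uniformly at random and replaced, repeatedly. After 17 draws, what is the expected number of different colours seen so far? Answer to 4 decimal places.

13.8514

For each colour, P(seen in 17 draws) = 1 - (37/38)^17 = 0.36451.
By linearity of expectation, E[distinct seen] = 38·(1 - (37/38)^17) = 13.85141.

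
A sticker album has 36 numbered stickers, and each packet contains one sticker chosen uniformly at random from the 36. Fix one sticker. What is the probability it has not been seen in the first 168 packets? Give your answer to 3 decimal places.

0.009

On each packet the fixed sticker fails to appear with probability 35/36.
P(still missing after 168) = (35/36)^168 = 0.0088.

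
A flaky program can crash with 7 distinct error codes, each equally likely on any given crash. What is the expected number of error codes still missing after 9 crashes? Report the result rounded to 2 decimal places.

1.75

For each error code, P(unseen after 9) = (6/7)^9 = 0.250.
By linearity of expectation, E[unseen] = 7·(6/7)^9 = 1.748.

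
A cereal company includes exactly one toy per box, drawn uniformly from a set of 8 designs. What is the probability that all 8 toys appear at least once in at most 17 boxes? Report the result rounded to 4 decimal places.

Let A_i be the event that toy i is missing after 17 boxes. By inclusion–exclusion on the A_i,
P(all seen) = Σ_{j=0}^{8} (-1)^j C(8,j)((8-j)/8)^17
= 1.00000 - 0.82647 + 0.21047 - 0.01897 + 0.00053 - 0.00000 + 0.00000 - 0.00000 + 0.00000
= 0.36556.

0.3656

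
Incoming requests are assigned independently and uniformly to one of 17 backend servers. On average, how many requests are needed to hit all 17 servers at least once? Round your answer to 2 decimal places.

The wait to go from k to k+1 distinct servers is geometric with mean 17/(17-k).
E[T] = 17/17 + 17/16 + 17/15 + ... + 17/2 + 17/1 = 17·H_{17}.
H_{17} = 3.440, so E[T] = 58.472.

58.47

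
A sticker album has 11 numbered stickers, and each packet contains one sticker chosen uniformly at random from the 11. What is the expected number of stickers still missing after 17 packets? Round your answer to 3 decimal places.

For each sticker, P(unseen after 17) = (10/11)^17 = 0.1978.
By linearity of expectation, E[unseen] = 11·(10/11)^17 = 2.1763.

2.176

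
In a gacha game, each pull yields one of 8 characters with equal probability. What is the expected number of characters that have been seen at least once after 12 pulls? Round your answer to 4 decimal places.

For each character, P(seen in 12 pulls) = 1 - (7/8)^12 = 0.79858.
By linearity of expectation, E[distinct seen] = 8·(1 - (7/8)^12) = 6.38866.

6.3887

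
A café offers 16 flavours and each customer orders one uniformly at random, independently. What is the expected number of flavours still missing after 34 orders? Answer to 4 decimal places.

1.7830

For each flavour, P(unseen after 34) = (15/16)^34 = 0.11144.
By linearity of expectation, E[unseen] = 16·(15/16)^34 = 1.78297.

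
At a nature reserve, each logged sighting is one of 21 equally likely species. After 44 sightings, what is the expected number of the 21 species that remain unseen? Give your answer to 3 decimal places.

2.454

For each species, P(unseen after 44) = (20/21)^44 = 0.1169.
By linearity of expectation, E[unseen] = 21·(20/21)^44 = 2.4541.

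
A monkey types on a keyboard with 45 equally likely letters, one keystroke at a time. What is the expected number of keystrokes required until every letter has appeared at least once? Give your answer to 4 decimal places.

The wait to go from k to k+1 distinct letters is geometric with mean 45/(45-k).
E[T] = 45/45 + 45/44 + 45/43 + ... + 45/2 + 45/1 = 45·H_{45}.
H_{45} = 4.39495, so E[T] = 197.77267.

197.7727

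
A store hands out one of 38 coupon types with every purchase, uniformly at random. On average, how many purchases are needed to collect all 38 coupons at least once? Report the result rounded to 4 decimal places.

The wait to go from k to k+1 distinct coupons is geometric with mean 38/(38-k).
E[T] = 38/38 + 38/37 + 38/36 + ... + 38/2 + 38/1 = 38·H_{38}.
H_{38} = 4.22790, so E[T] = 160.66028.

160.6603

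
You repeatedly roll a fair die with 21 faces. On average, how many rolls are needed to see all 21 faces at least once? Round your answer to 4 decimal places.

Split into phases: going from k distinct to k+1 distinct takes on average 21/(21-k) rolls.
E[T] = 21/21 + 21/20 + 21/19 + ... + 21/2 + 21/1 = 21·H_{21}.
H_{21} = 3.64536, so E[T] = 76.55253.

76.5525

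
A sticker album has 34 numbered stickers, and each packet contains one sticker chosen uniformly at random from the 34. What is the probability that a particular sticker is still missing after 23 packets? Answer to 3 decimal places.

Each packet misses the fixed sticker with probability (34-1)/34 = 33/34, independently.
P(still missing after 23) = (33/34)^23 = 0.5033.

0.503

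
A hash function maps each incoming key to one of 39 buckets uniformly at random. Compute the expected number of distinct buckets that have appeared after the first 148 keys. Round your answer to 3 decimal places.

For each bucket, P(seen in 148 keys) = 1 - (38/39)^148 = 0.9786.
By linearity of expectation, E[distinct seen] = 39·(1 - (38/39)^148) = 38.1654.

38.165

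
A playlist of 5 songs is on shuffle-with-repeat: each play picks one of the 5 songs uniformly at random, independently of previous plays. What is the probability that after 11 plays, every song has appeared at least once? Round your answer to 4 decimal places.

0.6064

Let A_i be the event that song i is missing after 11 plays. By inclusion–exclusion on the A_i,
P(all seen) = Σ_{j=0}^{5} (-1)^j C(5,j)((5-j)/5)^11
= 1.00000 - 0.42950 + 0.03628 - 0.00042 + 0.00000 - 0.00000
= 0.60636.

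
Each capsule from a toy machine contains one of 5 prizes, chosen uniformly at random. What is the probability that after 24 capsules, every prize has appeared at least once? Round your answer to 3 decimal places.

0.976

Let A_i be the event that prize i is missing after 24 capsules. By inclusion–exclusion on the A_i,
P(all seen) = Σ_{j=0}^{5} (-1)^j C(5,j)((5-j)/5)^24
= 1.0000 - 0.0236 + 0.0000 - 0.0000 + 0.0000 - 0.0000
= 0.9764.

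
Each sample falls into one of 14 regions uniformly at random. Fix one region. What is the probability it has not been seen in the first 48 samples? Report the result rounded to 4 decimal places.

0.0285

Each sample misses the fixed region with probability (14-1)/14 = 13/14, independently.
P(still missing after 48) = (13/14)^48 = 0.02852.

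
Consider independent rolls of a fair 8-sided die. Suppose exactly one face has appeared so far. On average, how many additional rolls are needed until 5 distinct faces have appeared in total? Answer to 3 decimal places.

6.076

The wait to go from k to k+1 distinct faces is geometric with mean 8/(8-k).
Sum over k = 1,...,4: E = 8/7 + 8/6 + 8/5 + 8/4 = 6.0762.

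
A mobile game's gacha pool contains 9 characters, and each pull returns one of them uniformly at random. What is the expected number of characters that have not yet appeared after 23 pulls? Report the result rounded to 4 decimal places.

For each character, P(unseen after 23) = (8/9)^23 = 0.06660.
By linearity of expectation, E[unseen] = 9·(8/9)^23 = 0.59942.

0.5994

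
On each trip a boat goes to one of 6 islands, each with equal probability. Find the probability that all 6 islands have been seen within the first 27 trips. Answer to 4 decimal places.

By inclusion–exclusion over which islands are missing,
P(all seen) = Σ_{j=0}^{6} (-1)^j C(6,j)((6-j)/6)^27
= 1.00000 - 0.04368 + 0.00026 - 0.00000 + 0.00000 - 0.00000 + 0.00000
= 0.95659.

0.9566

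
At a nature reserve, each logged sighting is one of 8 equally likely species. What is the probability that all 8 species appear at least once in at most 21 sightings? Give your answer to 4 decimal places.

0.5793

Let A_i be the event that species i is missing after 21 sightings. By inclusion–exclusion on the A_i,
P(all seen) = Σ_{j=0}^{8} (-1)^j C(8,j)((8-j)/8)^21
= 1.00000 - 0.48446 + 0.06660 - 0.00290 + 0.00003 - 0.00000 + 0.00000 - 0.00000 + 0.00000
= 0.57927.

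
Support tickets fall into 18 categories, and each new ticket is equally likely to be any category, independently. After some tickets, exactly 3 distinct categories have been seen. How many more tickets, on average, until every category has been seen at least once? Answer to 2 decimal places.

59.73

The wait to go from k to k+1 distinct categories is geometric with mean 18/(18-k).
Sum over k = 3,...,17: E = 18/15 + 18/14 + 18/13 + ... + 18/2 + 18/1 = 59.728.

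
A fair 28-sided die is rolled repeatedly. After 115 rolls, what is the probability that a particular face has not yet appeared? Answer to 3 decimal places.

0.015

On each roll the fixed face fails to appear with probability 27/28.
P(still missing after 115) = (27/28)^115 = 0.0153.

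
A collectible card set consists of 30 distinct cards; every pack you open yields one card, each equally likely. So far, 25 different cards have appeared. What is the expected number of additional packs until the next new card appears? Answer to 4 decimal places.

6.0000

Each pack yields a new card with probability (30-25)/30 = 5/30, so the wait is geometric with mean 30/5.
E = 30/5 = 6.00000.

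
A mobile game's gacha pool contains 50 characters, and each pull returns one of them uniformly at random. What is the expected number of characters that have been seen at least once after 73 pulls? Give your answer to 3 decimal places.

For each character, P(seen in 73 pulls) = 1 - (49/50)^73 = 0.7712.
By linearity of expectation, E[distinct seen] = 50·(1 - (49/50)^73) = 38.5587.

38.559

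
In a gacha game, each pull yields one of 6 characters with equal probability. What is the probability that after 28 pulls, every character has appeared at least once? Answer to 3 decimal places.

By inclusion–exclusion over which characters are missing,
P(all seen) = Σ_{j=0}^{6} (-1)^j C(6,j)((6-j)/6)^28
= 1.0000 - 0.0364 + 0.0002 - 0.0000 + 0.0000 - 0.0000 + 0.0000
= 0.9638.

0.964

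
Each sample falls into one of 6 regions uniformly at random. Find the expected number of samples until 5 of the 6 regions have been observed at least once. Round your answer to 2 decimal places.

Going from k to k+1 distinct takes a geometric number of samples with mean 6/(6-k).
Sum over k = 0,...,4: E = 6/6 + 6/5 + 6/4 + 6/3 + 6/2 = 8.700.

8.70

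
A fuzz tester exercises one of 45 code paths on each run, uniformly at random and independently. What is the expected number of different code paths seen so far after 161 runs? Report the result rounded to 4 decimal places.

For each code path, P(seen in 161 runs) = 1 - (44/45)^161 = 0.97317.
By linearity of expectation, E[distinct seen] = 45·(1 - (44/45)^161) = 43.79252.

43.7925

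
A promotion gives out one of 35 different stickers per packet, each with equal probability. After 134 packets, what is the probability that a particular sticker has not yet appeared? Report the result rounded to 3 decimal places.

0.021

On each packet the fixed sticker fails to appear with probability 34/35.
P(still missing after 134) = (34/35)^134 = 0.0206.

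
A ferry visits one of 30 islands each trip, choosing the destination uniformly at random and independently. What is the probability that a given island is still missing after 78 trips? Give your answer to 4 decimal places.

Each trip misses the fixed island with probability (30-1)/30 = 29/30, independently.
P(still missing after 78) = (29/30)^78 = 0.07105.

0.0711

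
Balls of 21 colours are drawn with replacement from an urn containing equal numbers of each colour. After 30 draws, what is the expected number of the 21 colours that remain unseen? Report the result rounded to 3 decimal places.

4.859

For each colour, P(unseen after 30) = (20/21)^30 = 0.2314.
By linearity of expectation, E[unseen] = 21·(20/21)^30 = 4.8589.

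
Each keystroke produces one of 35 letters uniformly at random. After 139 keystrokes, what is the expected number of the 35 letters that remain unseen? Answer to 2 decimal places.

0.62

For each letter, P(unseen after 139) = (34/35)^139 = 0.018.
By linearity of expectation, E[unseen] = 35·(34/35)^139 = 0.623.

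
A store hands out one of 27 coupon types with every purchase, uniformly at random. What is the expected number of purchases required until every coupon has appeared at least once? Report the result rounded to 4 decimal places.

After k distinct coupons have appeared, the next purchase gives a new one with probability (27-k)/27, so the expected wait for the (k+1)-th is 27/(27-k).
E[T] = 27/27 + 27/26 + 27/25 + ... + 27/2 + 27/1 = 27·H_{27}.
H_{27} = 3.89146, so E[T] = 105.06933.

105.0693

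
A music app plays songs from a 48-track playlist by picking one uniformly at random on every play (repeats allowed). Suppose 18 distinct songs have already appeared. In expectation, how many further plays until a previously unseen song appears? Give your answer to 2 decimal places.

The number of plays until the next new song is geometric with success probability 30/48, so its mean is 48/30.
E = 48/30 = 1.600.

1.60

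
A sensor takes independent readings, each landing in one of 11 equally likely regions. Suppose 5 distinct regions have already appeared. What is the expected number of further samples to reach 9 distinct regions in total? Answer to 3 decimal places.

10.450

From k distinct to k+1 distinct takes on average 11/(11-k) samples.
Sum over k = 5,...,8: E = 11/6 + 11/5 + 11/4 + 11/3 = 10.4500.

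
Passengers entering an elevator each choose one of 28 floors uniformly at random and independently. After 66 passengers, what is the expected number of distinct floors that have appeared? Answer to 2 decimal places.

25.46

For each floor, P(seen in 66 passengers) = 1 - (27/28)^66 = 0.909.
By linearity of expectation, E[distinct seen] = 28·(1 - (27/28)^66) = 25.461.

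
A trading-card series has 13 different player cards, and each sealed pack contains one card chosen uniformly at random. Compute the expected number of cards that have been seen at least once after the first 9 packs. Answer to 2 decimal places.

For each card, P(seen in 9 packs) = 1 - (12/13)^9 = 0.513.
By linearity of expectation, E[distinct seen] = 13·(1 - (12/13)^9) = 6.675.

6.67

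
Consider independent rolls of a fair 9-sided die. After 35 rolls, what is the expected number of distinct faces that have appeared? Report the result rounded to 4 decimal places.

For each face, P(seen in 35 rolls) = 1 - (8/9)^35 = 0.98379.
By linearity of expectation, E[distinct seen] = 9·(1 - (8/9)^35) = 8.85415.

8.8542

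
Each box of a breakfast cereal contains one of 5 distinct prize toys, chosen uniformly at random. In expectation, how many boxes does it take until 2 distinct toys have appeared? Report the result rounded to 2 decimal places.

2.25

With k distinct toys already seen, the next new one arrives after an expected 5/(5-k) boxes.
Sum over k = 0,...,1: E = 5/5 + 5/4 = 2.250.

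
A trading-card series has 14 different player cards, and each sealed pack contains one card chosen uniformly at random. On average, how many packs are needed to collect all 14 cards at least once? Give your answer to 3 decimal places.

After k distinct cards have appeared, the next pack gives a new one with probability (14-k)/14, so the expected wait for the (k+1)-th is 14/(14-k).
E[T] = 14/14 + 14/13 + 14/12 + ... + 14/2 + 14/1 = 14·H_{14}.
H_{14} = 3.2516, so E[T] = 45.5219.

45.522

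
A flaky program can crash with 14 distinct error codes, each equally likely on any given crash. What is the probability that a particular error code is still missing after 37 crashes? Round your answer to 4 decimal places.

On each crash the fixed error code fails to appear with probability 13/14.
P(still missing after 37) = (13/14)^37 = 0.06444.

0.0644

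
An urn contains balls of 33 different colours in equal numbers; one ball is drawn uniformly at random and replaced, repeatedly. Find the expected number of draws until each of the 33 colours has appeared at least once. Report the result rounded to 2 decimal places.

Split into phases: going from k distinct to k+1 distinct takes on average 33/(33-k) draws.
E[T] = 33/33 + 33/32 + 33/31 + ... + 33/2 + 33/1 = 33·H_{33}.
H_{33} = 4.089, so E[T] = 134.930.

134.93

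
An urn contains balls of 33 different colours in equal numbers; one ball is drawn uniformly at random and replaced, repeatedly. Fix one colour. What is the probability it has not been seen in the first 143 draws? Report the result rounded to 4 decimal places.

Each draw misses the fixed colour with probability (33-1)/33 = 32/33, independently.
P(still missing after 143) = (32/33)^143 = 0.01227.

0.0123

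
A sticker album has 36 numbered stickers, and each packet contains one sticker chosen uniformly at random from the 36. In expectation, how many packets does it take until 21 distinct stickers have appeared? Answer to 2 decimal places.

30.83

Going from k to k+1 distinct takes a geometric number of packets with mean 36/(36-k).
Sum over k = 0,...,20: E = 36/36 + 36/35 + 36/34 + ... + 36/17 + 36/16 = 30.828.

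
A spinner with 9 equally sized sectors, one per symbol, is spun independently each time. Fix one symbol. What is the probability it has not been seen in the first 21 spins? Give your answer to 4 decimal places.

On each spin the fixed symbol fails to appear with probability 8/9.
P(still missing after 21) = (8/9)^21 = 0.08429.

0.0843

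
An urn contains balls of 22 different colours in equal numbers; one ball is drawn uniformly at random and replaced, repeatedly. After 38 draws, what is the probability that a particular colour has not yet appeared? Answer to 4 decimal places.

0.1707

Each draw misses the fixed colour with probability (22-1)/22 = 21/22, independently.
P(still missing after 38) = (21/22)^38 = 0.17071.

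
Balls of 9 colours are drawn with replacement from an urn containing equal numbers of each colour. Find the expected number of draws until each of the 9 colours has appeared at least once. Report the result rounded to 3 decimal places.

25.461

The wait to go from k to k+1 distinct colours is geometric with mean 9/(9-k).
E[T] = 9/9 + 9/8 + 9/7 + ... + 9/2 + 9/1 = 9·H_{9}.
H_{9} = 2.8290, so E[T] = 25.4607.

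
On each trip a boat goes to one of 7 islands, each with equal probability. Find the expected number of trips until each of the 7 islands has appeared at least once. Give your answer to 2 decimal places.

18.15

After k distinct islands have appeared, the next trip gives a new one with probability (7-k)/7, so the expected wait for the (k+1)-th is 7/(7-k).
E[T] = 7/7 + 7/6 + 7/5 + ... + 7/2 + 7/1 = 7·H_{7}.
H_{7} = 2.593, so E[T] = 18.150.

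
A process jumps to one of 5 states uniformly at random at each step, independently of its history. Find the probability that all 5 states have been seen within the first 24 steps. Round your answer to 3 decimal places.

By inclusion–exclusion over which states are missing,
P(all seen) = Σ_{j=0}^{5} (-1)^j C(5,j)((5-j)/5)^24
= 1.0000 - 0.0236 + 0.0000 - 0.0000 + 0.0000 - 0.0000
= 0.9764.

0.976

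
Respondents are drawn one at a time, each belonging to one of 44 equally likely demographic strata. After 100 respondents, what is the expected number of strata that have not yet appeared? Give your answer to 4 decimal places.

4.4160

For each stratum, P(unseen after 100) = (43/44)^100 = 0.10036.
By linearity of expectation, E[unseen] = 44·(43/44)^100 = 4.41602.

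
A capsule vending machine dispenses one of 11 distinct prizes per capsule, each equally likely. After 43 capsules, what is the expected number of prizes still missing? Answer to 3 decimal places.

0.183

For each prize, P(unseen after 43) = (10/11)^43 = 0.0166.
By linearity of expectation, E[unseen] = 11·(10/11)^43 = 0.1826.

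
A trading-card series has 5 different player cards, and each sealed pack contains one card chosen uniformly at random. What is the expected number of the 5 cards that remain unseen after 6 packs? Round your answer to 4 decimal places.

For each card, P(unseen after 6) = (4/5)^6 = 0.26214.
By linearity of expectation, E[unseen] = 5·(4/5)^6 = 1.31072.

1.3107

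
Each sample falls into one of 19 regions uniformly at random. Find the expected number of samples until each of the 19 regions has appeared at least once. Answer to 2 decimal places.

After k distinct regions have appeared, the next sample gives a new one with probability (19-k)/19, so the expected wait for the (k+1)-th is 19/(19-k).
E[T] = 19/19 + 19/18 + 19/17 + ... + 19/2 + 19/1 = 19·H_{19}.
H_{19} = 3.548, so E[T] = 67.407.

67.41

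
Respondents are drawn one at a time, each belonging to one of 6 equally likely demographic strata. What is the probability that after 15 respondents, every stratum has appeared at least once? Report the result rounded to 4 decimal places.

Let A_i be the event that stratum i is missing after 15 respondents. By inclusion–exclusion on the A_i,
P(all seen) = Σ_{j=0}^{6} (-1)^j C(6,j)((6-j)/6)^15
= 1.00000 - 0.38943 + 0.03425 - 0.00061 + 0.00000 - 0.00000 + 0.00000
= 0.64421.

0.6442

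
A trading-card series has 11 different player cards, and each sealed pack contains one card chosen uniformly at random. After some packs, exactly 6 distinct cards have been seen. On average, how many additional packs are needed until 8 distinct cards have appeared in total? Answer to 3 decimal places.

4.950

With k distinct cards already seen, the next new one takes an expected 11/(11-k) packs.
Sum over k = 6,...,7: E = 11/5 + 11/4 = 4.9500.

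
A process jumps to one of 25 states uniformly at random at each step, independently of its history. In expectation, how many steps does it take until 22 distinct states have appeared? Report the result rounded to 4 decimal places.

Going from k to k+1 distinct takes a geometric number of steps with mean 25/(25-k).
Sum over k = 0,...,21: E = 25/25 + 25/24 + 25/23 + ... + 25/5 + 25/4 = 49.56562.

49.5656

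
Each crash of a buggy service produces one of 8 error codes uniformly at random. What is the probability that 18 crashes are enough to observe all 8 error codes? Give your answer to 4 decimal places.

Let A_i be the event that error code i is missing after 18 crashes. By inclusion–exclusion on the A_i,
P(all seen) = Σ_{j=0}^{8} (-1)^j C(8,j)((8-j)/8)^18
= 1.00000 - 0.72316 + 0.15786 - 0.01186 + 0.00027 - 0.00000 + 0.00000 - 0.00000 + 0.00000
= 0.42310.

0.4231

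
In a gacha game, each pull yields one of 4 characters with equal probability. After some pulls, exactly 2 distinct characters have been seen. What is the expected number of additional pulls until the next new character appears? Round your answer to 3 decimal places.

Each pull yields a new character with probability (4-2)/4 = 2/4, so the wait is geometric with mean 4/2.
E = 4/2 = 2.0000.

2.000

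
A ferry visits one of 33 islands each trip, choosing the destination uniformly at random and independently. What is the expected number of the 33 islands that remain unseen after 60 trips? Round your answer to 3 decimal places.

For each island, P(unseen after 60) = (32/33)^60 = 0.1578.
By linearity of expectation, E[unseen] = 33·(32/33)^60 = 5.2081.

5.208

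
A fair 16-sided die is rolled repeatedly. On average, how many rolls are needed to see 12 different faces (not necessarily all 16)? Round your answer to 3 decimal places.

20.758

Going from k to k+1 distinct takes a geometric number of rolls with mean 16/(16-k).
Sum over k = 0,...,11: E = 16/16 + 16/15 + 16/14 + ... + 16/6 + 16/5 = 20.7583.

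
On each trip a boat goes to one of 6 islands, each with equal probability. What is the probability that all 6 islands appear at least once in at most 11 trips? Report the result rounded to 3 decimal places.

0.356

Let A_i be the event that island i is missing after 11 trips. By inclusion–exclusion on the A_i,
P(all seen) = Σ_{j=0}^{6} (-1)^j C(6,j)((6-j)/6)^11
= 1.0000 - 0.8075 + 0.1734 - 0.0098 + 0.0001 - 0.0000 + 0.0000
= 0.3562.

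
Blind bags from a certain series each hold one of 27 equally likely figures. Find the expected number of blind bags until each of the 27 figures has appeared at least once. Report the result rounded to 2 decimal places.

105.07

Split into phases: going from k distinct to k+1 distinct takes on average 27/(27-k) blind bags.
E[T] = 27/27 + 27/26 + 27/25 + ... + 27/2 + 27/1 = 27·H_{27}.
H_{27} = 3.891, so E[T] = 105.069.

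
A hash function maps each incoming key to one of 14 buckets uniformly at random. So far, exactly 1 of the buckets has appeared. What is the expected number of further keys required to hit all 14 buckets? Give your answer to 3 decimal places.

From k distinct to k+1 distinct takes on average 14/(14-k) keys.
Sum over k = 1,...,13: E = 14/13 + 14/12 + 14/11 + ... + 14/2 + 14/1 = 44.5219.

44.522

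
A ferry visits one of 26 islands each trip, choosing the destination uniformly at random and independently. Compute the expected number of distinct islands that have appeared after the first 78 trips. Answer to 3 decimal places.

For each island, P(seen in 78 trips) = 1 - (25/26)^78 = 0.9531.
By linearity of expectation, E[distinct seen] = 26·(1 - (25/26)^78) = 24.7800.

24.780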